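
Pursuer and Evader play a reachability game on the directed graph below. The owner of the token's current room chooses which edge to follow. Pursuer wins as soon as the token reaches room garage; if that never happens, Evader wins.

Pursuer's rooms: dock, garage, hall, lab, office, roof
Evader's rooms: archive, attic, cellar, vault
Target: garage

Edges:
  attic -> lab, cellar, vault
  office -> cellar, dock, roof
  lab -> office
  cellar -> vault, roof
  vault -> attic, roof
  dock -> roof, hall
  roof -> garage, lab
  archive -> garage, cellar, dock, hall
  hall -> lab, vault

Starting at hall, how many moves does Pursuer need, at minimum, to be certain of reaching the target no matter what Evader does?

4

A0 = {garage}
A1: add {roof} — roof (Pursuer) has roof→garage.
A2: add {dock, office} — office (Pursuer) has office→roof; dock (Pursuer) has dock→roof.
A3: add {lab} — lab (Pursuer) has lab→office.
A4: add {hall} — hall (Pursuer) has hall→lab.
A5 = A4; e.g. attic (Evader) can still go to cellar. Fixed point.
hall enters the attractor at level 4, so Pursuer can force the target in 4 moves from there.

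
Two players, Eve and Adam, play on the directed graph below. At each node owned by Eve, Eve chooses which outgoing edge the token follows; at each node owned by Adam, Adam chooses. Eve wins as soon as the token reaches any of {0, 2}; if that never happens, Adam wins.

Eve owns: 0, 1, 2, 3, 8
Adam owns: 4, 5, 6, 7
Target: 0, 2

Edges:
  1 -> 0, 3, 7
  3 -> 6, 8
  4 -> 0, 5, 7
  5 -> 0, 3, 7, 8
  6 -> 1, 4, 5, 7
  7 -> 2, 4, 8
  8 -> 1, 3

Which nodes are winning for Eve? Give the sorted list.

0, 1, 2, 3, 8

A0 = {0, 2}
A1: add {1} — 1 (Eve) has 1→0.
A2: add {8} — 8 (Eve) has 8→1.
A3: add {3} — 3 (Eve) has 3→8.
A4 = A3; e.g. 4 (Adam) can still go to 5. Fixed point.
Eve's winning region = {0, 1, 2, 3, 8}.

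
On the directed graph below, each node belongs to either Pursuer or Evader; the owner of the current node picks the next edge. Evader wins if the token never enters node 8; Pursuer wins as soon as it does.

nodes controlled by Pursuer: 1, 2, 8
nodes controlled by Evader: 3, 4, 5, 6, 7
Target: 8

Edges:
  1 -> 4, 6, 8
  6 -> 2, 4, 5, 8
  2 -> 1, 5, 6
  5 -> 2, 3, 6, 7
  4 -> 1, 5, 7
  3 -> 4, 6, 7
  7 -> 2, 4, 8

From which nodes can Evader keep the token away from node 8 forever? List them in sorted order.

A0 = {8}
A1: add {1} — 1 (Pursuer) has 1→8.
A2: add {2} — 2 (Pursuer) has 2→1.
A3 = A2; e.g. 3 (Evader) can still go to 4. Fixed point.
Pursuer's attractor = {1, 2, 8}; Evader avoids the target exactly from the complement.

3, 4, 5, 6, 7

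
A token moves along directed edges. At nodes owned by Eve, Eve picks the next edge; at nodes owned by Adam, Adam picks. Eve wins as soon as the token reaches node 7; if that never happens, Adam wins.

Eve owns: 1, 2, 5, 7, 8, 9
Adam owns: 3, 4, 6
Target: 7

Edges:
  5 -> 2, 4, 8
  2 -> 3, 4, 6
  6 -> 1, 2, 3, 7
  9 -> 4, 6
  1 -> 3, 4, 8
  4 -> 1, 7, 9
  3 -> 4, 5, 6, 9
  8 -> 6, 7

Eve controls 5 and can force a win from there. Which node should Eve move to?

A0 = {7}
A1: add {8} — 8 (Eve) has 8→7.
A2: add {1, 5} — 1 (Eve) has 1→8; 5 (Eve) has 5→8.
A3 = A2; e.g. 2 (Eve) has no edge into A2. Fixed point.
From 5, successor 8 is in the attractor (rank 1); the other successors 2, 4 are not.

8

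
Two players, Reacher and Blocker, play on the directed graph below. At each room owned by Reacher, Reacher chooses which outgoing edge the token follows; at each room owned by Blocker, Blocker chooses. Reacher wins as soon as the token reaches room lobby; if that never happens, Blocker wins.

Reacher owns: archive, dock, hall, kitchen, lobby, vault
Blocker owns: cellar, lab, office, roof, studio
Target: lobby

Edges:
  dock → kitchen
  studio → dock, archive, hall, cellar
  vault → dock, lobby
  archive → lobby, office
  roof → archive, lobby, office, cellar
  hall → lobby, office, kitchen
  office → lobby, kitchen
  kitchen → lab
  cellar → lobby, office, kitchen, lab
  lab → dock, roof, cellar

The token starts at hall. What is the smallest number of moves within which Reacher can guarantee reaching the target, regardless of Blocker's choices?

1

A0 = {lobby}
A1: add {archive, hall, vault} — vault (Reacher) has vault→lobby; archive (Reacher) has archive→lobby; hall (Reacher) has hall→lobby.
A2 = A1; e.g. dock (Reacher) has no edge into A1. Fixed point.
hall enters the attractor at level 1, so Reacher can force the target in 1 move from there.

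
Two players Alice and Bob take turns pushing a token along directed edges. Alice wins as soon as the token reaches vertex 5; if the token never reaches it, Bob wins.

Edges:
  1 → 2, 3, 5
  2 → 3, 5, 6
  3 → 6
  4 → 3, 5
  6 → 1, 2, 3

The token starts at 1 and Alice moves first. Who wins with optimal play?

Track states (vertex, player-to-move).
A0 = {(5,Alice), (5,Bob)}
A1: add {(1,Alice), (2,Alice), (4,Alice)}.
(1,Alice) ∈ A1 ⇒ Alice forces the target.

Alice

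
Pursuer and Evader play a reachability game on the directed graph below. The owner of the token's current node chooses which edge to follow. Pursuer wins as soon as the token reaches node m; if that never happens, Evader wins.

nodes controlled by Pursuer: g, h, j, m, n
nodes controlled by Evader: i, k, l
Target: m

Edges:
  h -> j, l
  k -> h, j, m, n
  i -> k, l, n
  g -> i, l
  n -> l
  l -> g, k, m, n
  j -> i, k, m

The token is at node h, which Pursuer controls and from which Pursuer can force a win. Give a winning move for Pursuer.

A0 = {m}
A1: add {j} — j (Pursuer) has j→m.
A2: add {h} — h (Pursuer) has h→j.
A3 = A2; e.g. g (Pursuer) has no edge into A2. Fixed point.
From h, successor j is in the attractor (rank 1); the other successor l is not.

j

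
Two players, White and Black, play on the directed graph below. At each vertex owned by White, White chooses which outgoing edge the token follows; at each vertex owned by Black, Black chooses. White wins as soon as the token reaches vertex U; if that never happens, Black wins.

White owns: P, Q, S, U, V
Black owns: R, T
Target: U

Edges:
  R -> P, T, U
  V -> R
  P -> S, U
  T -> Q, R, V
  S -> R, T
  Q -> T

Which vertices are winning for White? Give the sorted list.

P, U

A0 = {U}
A1: add {P} — P (White) has P→U.
A2 = A1; e.g. Q (White) has no edge into A1. Fixed point.
White's winning region = {P, U}.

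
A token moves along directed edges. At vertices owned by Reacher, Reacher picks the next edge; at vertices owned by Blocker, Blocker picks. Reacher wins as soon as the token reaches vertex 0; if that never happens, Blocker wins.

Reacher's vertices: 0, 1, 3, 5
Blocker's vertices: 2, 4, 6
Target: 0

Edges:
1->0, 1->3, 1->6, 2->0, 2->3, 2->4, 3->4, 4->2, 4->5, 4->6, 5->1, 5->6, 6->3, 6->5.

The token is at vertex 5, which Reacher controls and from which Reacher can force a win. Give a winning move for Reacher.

A0 = {0}
A1: add {1} — 1 (Reacher) has 1→0.
A2: add {5} — 5 (Reacher) has 5→1.
A3 = A2; e.g. 2 (Blocker) can still go to 3. Fixed point.
From 5, successor 1 is in the attractor (rank 1); the other successor 6 is not.

1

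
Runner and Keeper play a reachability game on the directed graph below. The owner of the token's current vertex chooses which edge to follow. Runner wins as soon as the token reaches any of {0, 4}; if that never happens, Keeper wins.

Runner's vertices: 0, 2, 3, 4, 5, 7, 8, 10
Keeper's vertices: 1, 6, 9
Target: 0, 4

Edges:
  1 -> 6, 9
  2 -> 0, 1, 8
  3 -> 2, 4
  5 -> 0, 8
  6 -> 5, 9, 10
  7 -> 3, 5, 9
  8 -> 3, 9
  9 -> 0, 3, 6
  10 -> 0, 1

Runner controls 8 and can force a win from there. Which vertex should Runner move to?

A0 = {0, 4}
A1: add {2, 3, 5, 10} — 2 (Runner) has 2→0; 3 (Runner) has 3→4; 5 (Runner) has 5→0; 10 (Runner) has 10→0.
A2: add {7, 8} — 7 (Runner) has 7→3; 8 (Runner) has 8→3.
A3 = A2; e.g. 1 (Keeper) can still go to 6. Fixed point.
From 8, successor 3 is in the attractor (rank 1); the other successor 9 is not.

3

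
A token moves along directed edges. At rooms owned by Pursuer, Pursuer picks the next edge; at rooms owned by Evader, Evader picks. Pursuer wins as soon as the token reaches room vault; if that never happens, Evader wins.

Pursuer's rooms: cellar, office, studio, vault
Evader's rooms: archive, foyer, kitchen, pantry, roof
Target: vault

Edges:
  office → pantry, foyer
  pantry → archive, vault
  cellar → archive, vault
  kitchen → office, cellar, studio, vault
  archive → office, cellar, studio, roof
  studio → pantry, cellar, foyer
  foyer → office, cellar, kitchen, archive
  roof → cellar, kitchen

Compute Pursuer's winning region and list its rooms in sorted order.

cellar, studio, vault

A0 = {vault}
A1: add {cellar} — cellar (Pursuer) has cellar→vault.
A2: add {studio} — studio (Pursuer) has studio→cellar.
A3 = A2; e.g. office (Pursuer) has no edge into A2. Fixed point.
Pursuer's winning region = {cellar, studio, vault}.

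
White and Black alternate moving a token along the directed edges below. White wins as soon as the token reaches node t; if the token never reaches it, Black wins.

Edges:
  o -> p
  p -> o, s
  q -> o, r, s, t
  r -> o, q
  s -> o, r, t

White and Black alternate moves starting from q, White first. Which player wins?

White

Track states (vertex, player-to-move).
A0 = {(t,White), (t,Black)}
A1: add {(q,White), (s,White)}.
(q,White) ∈ A1 ⇒ White forces the target.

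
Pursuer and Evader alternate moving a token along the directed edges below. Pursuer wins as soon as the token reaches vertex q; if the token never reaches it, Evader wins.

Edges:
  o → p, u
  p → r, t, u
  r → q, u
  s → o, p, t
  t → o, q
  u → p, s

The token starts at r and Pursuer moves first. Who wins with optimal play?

Track states (vertex, player-to-move).
A0 = {(q,Pursuer), (q,Evader)}
A1: add {(r,Pursuer), (t,Pursuer)}.
(r,Pursuer) ∈ A1 ⇒ Pursuer forces the target.

Pursuer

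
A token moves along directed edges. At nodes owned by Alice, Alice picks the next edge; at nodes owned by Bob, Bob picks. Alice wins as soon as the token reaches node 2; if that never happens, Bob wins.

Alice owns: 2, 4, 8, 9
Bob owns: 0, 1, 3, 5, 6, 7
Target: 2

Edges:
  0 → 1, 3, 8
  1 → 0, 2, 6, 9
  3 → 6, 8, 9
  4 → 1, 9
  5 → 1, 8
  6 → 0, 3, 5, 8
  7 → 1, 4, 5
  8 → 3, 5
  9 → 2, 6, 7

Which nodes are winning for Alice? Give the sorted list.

2, 4, 9

A0 = {2}
A1: add {9} — 9 (Alice) has 9→2.
A2: add {4} — 4 (Alice) has 4→9.
A3 = A2; e.g. 0 (Bob) can still go to 1. Fixed point.
Alice's winning region = {2, 4, 9}.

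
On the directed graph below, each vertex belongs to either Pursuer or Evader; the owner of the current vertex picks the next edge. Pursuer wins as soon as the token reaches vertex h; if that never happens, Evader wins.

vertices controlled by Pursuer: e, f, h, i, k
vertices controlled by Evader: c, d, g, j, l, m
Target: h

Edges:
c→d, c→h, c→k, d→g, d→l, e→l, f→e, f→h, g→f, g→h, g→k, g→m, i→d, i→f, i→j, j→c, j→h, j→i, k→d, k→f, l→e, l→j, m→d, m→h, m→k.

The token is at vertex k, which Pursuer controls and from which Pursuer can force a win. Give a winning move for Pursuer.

f

A0 = {h}
A1: add {f} — f (Pursuer) has f→h.
A2: add {i, k} — i (Pursuer) has i→f; k (Pursuer) has k→f.
A3 = A2; e.g. c (Evader) can still go to d. Fixed point.
From k, successor f is in the attractor (rank 1); the other successor d is not.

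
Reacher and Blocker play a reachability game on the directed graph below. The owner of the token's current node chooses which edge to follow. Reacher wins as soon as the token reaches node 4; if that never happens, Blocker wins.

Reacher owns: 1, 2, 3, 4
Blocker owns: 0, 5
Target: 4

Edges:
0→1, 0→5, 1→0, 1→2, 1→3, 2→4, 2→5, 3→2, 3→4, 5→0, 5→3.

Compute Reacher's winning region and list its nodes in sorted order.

1, 2, 3, 4

A0 = {4}
A1: add {2, 3} — 2 (Reacher) has 2→4; 3 (Reacher) has 3→4.
A2: add {1} — 1 (Reacher) has 1→2.
A3 = A2; e.g. 0 (Blocker) can still go to 5. Fixed point.
Reacher's winning region = {1, 2, 3, 4}.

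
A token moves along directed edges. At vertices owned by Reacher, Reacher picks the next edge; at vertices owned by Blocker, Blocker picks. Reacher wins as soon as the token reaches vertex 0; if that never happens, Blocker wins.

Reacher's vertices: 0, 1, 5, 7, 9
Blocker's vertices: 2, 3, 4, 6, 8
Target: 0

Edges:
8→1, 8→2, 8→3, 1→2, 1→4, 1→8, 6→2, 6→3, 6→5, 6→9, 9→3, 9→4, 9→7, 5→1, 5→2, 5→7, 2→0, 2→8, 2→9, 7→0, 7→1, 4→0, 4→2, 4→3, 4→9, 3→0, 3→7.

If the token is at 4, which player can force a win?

A0 = {0}
A1: add {7} — 7 (Reacher) has 7→0.
A2: add {3, 5, 9} — 3 (Blocker): all of {0, 7} already in; 5 (Reacher) has 5→7; 9 (Reacher) has 9→7.
A3 = A2; e.g. 1 (Reacher) has no edge into A2. Fixed point.
4 never enters the attractor, so Blocker can avoid the target forever.

Blocker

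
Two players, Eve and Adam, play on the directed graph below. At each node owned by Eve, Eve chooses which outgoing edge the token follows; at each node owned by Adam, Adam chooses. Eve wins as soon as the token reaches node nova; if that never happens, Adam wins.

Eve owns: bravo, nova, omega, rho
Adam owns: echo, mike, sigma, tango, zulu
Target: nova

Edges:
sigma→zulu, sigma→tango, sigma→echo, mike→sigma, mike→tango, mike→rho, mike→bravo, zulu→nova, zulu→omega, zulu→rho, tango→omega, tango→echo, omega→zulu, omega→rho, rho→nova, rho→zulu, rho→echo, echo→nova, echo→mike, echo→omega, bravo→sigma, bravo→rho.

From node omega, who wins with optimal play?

Eve

A0 = {nova}
A1: add {rho} — rho (Eve) has rho→nova.
A2: add {bravo, omega} — omega (Eve) has omega→rho; bravo (Eve) has bravo→rho.
omega ∈ A2, so Eve can force the target.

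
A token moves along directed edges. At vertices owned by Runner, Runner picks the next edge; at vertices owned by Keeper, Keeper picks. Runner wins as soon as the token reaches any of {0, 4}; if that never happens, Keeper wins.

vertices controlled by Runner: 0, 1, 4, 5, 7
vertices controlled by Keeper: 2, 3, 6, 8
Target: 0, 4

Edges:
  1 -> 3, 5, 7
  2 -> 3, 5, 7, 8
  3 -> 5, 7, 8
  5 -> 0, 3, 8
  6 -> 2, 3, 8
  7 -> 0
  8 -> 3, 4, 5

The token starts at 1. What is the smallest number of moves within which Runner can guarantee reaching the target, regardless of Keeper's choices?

A0 = {0, 4}
A1: add {5, 7} — 5 (Runner) has 5→0; 7 (Runner) has 7→0.
A2: add {1} — 1 (Runner) has 1→5.
A3 = A2; e.g. 2 (Keeper) can still go to 3. Fixed point.
1 enters the attractor at level 2, so Runner can force the target in 2 moves from there.

2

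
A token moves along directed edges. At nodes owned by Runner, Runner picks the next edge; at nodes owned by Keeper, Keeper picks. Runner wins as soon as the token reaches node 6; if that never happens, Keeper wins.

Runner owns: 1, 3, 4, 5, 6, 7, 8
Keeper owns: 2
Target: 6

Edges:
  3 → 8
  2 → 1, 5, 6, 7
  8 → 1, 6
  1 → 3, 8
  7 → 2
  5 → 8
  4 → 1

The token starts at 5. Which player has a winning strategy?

Runner

A0 = {6}
A1: add {8} — 8 (Runner) has 8→6.
A2: add {1, 3, 5} — 1 (Runner) has 1→8; 3 (Runner) has 3→8; 5 (Runner) has 5→8.
5 ∈ A2, so Runner can force the target.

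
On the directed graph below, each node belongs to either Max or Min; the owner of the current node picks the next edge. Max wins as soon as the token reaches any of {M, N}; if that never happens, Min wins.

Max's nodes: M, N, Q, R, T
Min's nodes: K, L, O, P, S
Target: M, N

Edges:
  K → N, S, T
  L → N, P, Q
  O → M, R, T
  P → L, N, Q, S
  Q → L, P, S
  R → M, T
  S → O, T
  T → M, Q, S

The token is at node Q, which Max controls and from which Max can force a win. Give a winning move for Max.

S

A0 = {M, N}
A1: add {R, T} — R (Max) has R→M; T (Max) has T→M.
A2: add {O} — O (Min): all of {M, R, T} already in.
A3: add {S} — S (Min): all of {O, T} already in.
A4: add {K, Q} — K (Min): all of {N, S, T} already in; Q (Max) has Q→S.
A5 = A4; e.g. L (Min) can still go to P. Fixed point.
From Q, successor S is in the attractor (rank 3); the other successors L, P are not.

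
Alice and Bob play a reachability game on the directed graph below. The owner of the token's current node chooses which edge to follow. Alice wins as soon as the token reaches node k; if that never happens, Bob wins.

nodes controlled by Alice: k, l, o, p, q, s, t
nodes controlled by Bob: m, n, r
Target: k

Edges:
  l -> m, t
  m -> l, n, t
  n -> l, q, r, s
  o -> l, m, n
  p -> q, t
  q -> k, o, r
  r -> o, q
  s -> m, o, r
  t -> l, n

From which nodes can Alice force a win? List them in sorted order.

k, p, q

A0 = {k}
A1: add {q} — q (Alice) has q→k.
A2: add {p} — p (Alice) has p→q.
A3 = A2; e.g. l (Alice) has no edge into A2. Fixed point.
Alice's winning region = {k, p, q}.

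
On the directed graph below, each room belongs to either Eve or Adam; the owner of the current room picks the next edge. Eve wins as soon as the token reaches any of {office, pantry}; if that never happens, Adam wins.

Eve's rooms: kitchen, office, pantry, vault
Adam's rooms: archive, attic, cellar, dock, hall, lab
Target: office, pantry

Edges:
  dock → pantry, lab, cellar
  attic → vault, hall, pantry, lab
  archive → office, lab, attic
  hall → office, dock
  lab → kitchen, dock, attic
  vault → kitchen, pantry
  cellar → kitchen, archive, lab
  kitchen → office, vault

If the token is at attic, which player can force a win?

Adam

A0 = {office, pantry}
A1: add {kitchen, vault} — vault (Eve) has vault→pantry; kitchen (Eve) has kitchen→office.
A2 = A1; e.g. hall (Adam) can still go to dock. Fixed point.
attic never enters the attractor, so Adam can avoid the target forever.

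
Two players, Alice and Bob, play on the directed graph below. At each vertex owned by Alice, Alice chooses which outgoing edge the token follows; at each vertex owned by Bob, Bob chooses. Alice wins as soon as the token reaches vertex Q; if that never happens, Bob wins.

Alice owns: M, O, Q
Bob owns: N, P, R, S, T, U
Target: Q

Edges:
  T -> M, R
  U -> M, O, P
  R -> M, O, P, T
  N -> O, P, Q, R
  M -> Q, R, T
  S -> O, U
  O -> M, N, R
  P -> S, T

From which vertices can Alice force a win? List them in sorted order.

M, O, Q

A0 = {Q}
A1: add {M} — M (Alice) has M→Q.
A2: add {O} — O (Alice) has O→M.
A3 = A2; e.g. N (Bob) can still go to P. Fixed point.
Alice's winning region = {M, O, Q}.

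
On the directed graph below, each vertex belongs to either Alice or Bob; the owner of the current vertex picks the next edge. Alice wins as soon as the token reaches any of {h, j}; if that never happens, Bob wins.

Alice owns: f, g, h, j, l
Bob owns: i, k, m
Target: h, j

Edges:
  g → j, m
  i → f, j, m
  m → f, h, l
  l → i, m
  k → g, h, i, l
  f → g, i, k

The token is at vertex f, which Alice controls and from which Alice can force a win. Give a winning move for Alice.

A0 = {h, j}
A1: add {g} — g (Alice) has g→j.
A2: add {f} — f (Alice) has f→g.
A3 = A2; e.g. i (Bob) can still go to m. Fixed point.
From f, successor g is in the attractor (rank 1); the other successors i, k are not.

g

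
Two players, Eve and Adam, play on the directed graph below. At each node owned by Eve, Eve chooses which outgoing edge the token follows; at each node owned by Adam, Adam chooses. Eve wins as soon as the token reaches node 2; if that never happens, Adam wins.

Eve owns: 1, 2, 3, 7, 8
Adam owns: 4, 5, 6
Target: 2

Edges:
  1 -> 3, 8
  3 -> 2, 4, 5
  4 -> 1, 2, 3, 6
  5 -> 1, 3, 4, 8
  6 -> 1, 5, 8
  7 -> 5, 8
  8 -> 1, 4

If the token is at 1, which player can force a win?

Eve

A0 = {2}
A1: add {3} — 3 (Eve) has 3→2.
A2: add {1} — 1 (Eve) has 1→3.
1 ∈ A2, so Eve can force the target.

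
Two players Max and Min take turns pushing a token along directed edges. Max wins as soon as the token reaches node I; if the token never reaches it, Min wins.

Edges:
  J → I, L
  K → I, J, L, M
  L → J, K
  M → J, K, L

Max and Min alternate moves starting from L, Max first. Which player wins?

Min

Track states (vertex, player-to-move).
A0 = {(I,Max), (I,Min)}
A1: add {(J,Max), (K,Max)}.
A2: add {(L,Min)}.
A3: add {(M,Max)}.
A4 = A3; e.g. (J,Min) stays out. (L,Max) never enters ⇒ Min avoids the target.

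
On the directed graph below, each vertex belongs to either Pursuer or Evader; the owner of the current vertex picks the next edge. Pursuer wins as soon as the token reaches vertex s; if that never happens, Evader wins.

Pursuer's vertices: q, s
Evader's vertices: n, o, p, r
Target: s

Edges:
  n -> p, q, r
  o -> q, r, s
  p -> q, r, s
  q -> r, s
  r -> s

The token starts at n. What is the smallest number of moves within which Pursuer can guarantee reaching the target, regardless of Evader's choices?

3

A0 = {s}
A1: add {q, r} — q (Pursuer) has q→s; r (Evader): all of {s} already in.
A2: add {o, p} — o (Evader): all of {q, r, s} already in; p (Evader): all of {q, r, s} already in.
A3: add {n} — n (Evader): all of {p, q, r} already in.
A3 = all vertices. Fixed point.
n enters the attractor at level 3, so Pursuer can force the target in 3 moves from there.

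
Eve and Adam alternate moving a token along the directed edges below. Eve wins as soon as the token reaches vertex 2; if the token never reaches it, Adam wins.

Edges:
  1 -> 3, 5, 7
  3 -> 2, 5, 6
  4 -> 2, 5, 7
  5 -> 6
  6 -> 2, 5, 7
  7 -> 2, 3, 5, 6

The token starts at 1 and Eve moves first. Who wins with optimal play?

Track states (vertex, player-to-move).
A0 = {(2,Eve), (2,Adam)}
A1: add {(3,Eve), (4,Eve), (6,Eve), (7,Eve)}.
A2: add {(5,Adam)}.
A3: add {(1,Eve)}.
(1,Eve) ∈ A3 ⇒ Eve forces the target.

Eve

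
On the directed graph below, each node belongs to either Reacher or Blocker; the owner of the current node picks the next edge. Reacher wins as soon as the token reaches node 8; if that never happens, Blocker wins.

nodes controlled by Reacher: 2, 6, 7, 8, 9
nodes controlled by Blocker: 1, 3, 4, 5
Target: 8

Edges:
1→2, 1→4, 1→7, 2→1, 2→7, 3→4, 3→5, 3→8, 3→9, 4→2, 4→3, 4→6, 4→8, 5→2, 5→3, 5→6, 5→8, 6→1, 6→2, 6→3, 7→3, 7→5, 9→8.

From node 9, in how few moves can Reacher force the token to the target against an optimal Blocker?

A0 = {8}
A1: add {9} — 9 (Reacher) has 9→8.
A2 = A1; e.g. 1 (Blocker) can still go to 2. Fixed point.
9 enters the attractor at level 1, so Reacher can force the target in 1 move from there.

1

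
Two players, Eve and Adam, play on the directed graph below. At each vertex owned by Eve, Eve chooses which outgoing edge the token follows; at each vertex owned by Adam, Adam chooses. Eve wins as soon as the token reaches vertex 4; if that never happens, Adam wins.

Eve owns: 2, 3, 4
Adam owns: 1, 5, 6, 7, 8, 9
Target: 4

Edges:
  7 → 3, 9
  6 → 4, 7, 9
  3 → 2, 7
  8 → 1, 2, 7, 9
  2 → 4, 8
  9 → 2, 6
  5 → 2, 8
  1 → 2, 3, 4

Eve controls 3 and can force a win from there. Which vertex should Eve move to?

2

A0 = {4}
A1: add {2} — 2 (Eve) has 2→4.
A2: add {3} — 3 (Eve) has 3→2.
A3: add {1} — 1 (Adam): all of {2, 3, 4} already in.
A4 = A3; e.g. 5 (Adam) can still go to 8. Fixed point.
From 3, successor 2 is in the attractor (rank 1); the other successor 7 is not.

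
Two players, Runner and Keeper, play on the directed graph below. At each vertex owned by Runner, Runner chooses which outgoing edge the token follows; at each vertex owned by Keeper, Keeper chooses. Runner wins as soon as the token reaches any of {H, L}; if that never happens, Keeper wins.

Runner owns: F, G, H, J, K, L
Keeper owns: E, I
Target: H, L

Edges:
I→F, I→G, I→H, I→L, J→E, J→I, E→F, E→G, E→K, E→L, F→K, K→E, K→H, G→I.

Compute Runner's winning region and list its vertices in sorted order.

F, H, K, L

A0 = {H, L}
A1: add {K} — K (Runner) has K→H.
A2: add {F} — F (Runner) has F→K.
A3 = A2; e.g. E (Keeper) can still go to G. Fixed point.
Runner's winning region = {F, H, K, L}.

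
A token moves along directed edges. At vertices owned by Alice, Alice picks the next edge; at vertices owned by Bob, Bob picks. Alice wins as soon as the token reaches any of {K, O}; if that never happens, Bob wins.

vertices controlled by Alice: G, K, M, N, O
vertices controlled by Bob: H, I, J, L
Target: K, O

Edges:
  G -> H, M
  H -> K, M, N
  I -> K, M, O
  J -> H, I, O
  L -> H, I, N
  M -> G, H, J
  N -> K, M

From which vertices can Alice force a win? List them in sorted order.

A0 = {K, O}
A1: add {N} — N (Alice) has N→K.
A2 = A1; e.g. G (Alice) has no edge into A1. Fixed point.
Alice's winning region = {K, N, O}.

K, N, O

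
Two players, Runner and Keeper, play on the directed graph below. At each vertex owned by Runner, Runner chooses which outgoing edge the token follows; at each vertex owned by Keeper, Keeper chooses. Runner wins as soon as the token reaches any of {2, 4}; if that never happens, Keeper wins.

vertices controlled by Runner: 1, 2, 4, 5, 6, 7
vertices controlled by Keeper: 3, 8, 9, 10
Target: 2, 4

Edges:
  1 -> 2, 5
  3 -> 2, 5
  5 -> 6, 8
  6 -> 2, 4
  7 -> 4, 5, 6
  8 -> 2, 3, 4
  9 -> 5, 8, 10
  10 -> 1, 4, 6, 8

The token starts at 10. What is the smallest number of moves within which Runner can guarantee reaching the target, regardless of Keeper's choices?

5

A0 = {2, 4}
A1: add {1, 6, 7} — 1 (Runner) has 1→2; 6 (Runner) has 6→2; 7 (Runner) has 7→4.
A2: add {5} — 5 (Runner) has 5→6.
A3: add {3} — 3 (Keeper): all of {2, 5} already in.
A4: add {8} — 8 (Keeper): all of {2, 3, 4} already in.
A5: add {10} — 10 (Keeper): all of {1, 4, 6, 8} already in.
10 enters the attractor at level 5, so Runner can force the target in 5 moves from there.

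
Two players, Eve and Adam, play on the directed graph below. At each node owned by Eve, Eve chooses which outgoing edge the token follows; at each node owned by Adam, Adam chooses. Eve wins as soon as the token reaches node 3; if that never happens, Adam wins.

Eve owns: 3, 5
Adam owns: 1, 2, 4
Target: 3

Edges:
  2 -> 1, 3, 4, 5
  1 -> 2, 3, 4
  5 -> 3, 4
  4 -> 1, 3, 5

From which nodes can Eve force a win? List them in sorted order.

A0 = {3}
A1: add {5} — 5 (Eve) has 5→3.
A2 = A1; e.g. 1 (Adam) can still go to 2. Fixed point.
Eve's winning region = {3, 5}.

3, 5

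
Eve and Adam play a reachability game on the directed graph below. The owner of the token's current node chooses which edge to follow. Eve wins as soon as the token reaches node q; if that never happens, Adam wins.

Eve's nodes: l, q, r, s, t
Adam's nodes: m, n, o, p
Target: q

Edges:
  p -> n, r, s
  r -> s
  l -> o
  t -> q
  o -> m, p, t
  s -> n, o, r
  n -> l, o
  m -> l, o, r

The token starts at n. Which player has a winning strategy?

A0 = {q}
A1: add {t} — t (Eve) has t→q.
A2 = A1; e.g. l (Eve) has no edge into A1. Fixed point.
n never enters the attractor, so Adam can avoid the target forever.

Adam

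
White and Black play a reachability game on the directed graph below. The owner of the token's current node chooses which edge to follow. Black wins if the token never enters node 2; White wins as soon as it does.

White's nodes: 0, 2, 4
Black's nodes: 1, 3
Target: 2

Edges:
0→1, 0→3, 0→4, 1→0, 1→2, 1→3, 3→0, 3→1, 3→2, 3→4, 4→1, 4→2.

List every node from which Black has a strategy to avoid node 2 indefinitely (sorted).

A0 = {2}
A1: add {4} — 4 (White) has 4→2.
A2: add {0} — 0 (White) has 0→4.
A3 = A2; e.g. 1 (Black) can still go to 3. Fixed point.
White's attractor = {0, 2, 4}; Black avoids the target exactly from the complement.

1, 3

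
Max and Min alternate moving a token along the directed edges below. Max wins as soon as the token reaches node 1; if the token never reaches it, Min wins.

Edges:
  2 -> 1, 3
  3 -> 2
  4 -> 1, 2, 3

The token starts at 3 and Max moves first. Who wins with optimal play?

Min

Track states (vertex, player-to-move).
A0 = {(1,Max), (1,Min)}
A1: add {(2,Max), (4,Max)}.
A2: add {(3,Min)}.
A3 = A2; e.g. (2,Min) stays out. (3,Max) never enters ⇒ Min avoids the target.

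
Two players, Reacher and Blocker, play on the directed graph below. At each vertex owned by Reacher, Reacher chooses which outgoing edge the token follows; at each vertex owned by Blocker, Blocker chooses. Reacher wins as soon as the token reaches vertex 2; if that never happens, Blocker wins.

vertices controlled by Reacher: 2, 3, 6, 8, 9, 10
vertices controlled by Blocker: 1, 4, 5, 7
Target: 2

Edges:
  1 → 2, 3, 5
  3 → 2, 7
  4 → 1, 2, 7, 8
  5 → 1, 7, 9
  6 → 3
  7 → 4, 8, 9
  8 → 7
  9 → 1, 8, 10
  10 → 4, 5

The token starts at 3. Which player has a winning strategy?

Reacher

A0 = {2}
A1: add {3} — 3 (Reacher) has 3→2.
3 ∈ A1, so Reacher can force the target.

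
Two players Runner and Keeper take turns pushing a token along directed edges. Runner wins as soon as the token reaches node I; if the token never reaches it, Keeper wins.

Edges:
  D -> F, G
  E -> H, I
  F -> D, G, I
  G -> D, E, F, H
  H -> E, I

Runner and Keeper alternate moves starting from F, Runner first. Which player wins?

Track states (vertex, player-to-move).
A0 = {(I,Runner), (I,Keeper)}
A1: add {(E,Runner), (F,Runner), (H,Runner)}.
(F,Runner) ∈ A1 ⇒ Runner forces the target.

Runner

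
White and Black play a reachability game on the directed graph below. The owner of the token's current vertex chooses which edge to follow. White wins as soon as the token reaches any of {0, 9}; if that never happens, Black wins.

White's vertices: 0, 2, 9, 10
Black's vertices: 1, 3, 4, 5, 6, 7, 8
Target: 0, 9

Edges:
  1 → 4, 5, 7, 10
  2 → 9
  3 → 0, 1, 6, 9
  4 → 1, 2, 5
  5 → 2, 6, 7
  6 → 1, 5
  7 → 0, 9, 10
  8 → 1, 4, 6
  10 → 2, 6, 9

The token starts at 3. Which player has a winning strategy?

A0 = {0, 9}
A1: add {2, 10} — 2 (White) has 2→9; 10 (White) has 10→9.
A2: add {7} — 7 (Black): all of {0, 9, 10} already in.
A3 = A2; e.g. 1 (Black) can still go to 4. Fixed point.
3 never enters the attractor, so Black can avoid the target forever.

Black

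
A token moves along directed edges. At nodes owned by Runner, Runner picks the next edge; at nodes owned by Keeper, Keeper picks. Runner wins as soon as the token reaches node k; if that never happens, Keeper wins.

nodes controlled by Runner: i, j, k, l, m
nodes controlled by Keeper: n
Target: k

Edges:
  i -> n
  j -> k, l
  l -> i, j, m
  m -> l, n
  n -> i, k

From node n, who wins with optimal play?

A0 = {k}
A1: add {j} — j (Runner) has j→k.
A2: add {l} — l (Runner) has l→j.
A3: add {m} — m (Runner) has m→l.
A4 = A3; e.g. i (Runner) has no edge into A3. Fixed point.
n never enters the attractor, so Keeper can avoid the target forever.

Keeper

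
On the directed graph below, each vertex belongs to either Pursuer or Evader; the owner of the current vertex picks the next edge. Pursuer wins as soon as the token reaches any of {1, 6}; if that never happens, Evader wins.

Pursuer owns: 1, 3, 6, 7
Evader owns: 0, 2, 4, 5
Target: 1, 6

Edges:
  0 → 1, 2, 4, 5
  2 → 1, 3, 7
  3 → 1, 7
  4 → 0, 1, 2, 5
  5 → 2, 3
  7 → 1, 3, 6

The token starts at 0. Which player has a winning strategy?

A0 = {1, 6}
A1: add {3, 7} — 3 (Pursuer) has 3→1; 7 (Pursuer) has 7→1.
A2: add {2} — 2 (Evader): all of {1, 3, 7} already in.
A3: add {5} — 5 (Evader): all of {2, 3} already in.
A4 = A3; e.g. 0 (Evader) can still go to 4. Fixed point.
0 never enters the attractor, so Evader can avoid the target forever.

Evader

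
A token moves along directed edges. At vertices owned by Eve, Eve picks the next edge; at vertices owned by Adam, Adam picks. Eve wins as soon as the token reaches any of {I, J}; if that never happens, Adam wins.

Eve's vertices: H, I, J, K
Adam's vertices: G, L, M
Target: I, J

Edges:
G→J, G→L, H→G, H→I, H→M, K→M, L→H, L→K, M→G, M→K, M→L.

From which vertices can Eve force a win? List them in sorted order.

A0 = {I, J}
A1: add {H} — H (Eve) has H→I.
A2 = A1; e.g. G (Adam) can still go to L. Fixed point.
Eve's winning region = {H, I, J}.

H, I, J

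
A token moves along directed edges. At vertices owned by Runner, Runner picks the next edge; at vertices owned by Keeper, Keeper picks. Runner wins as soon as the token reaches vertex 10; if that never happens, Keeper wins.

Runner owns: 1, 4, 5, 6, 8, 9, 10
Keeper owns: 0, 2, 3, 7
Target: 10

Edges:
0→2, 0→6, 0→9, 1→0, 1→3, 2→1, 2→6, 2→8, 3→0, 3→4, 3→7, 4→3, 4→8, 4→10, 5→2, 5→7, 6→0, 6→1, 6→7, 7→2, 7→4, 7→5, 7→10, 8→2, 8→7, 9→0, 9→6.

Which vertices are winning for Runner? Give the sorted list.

A0 = {10}
A1: add {4} — 4 (Runner) has 4→10.
A2 = A1; e.g. 0 (Keeper) can still go to 2. Fixed point.
Runner's winning region = {4, 10}.

4, 10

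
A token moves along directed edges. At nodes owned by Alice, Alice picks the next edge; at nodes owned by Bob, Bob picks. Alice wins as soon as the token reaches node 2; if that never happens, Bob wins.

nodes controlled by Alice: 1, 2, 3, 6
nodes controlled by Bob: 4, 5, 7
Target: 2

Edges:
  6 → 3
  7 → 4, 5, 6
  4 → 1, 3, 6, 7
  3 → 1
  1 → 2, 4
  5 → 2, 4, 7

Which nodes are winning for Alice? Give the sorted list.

A0 = {2}
A1: add {1} — 1 (Alice) has 1→2.
A2: add {3} — 3 (Alice) has 3→1.
A3: add {6} — 6 (Alice) has 6→3.
A4 = A3; e.g. 4 (Bob) can still go to 7. Fixed point.
Alice's winning region = {1, 2, 3, 6}.

1, 2, 3, 6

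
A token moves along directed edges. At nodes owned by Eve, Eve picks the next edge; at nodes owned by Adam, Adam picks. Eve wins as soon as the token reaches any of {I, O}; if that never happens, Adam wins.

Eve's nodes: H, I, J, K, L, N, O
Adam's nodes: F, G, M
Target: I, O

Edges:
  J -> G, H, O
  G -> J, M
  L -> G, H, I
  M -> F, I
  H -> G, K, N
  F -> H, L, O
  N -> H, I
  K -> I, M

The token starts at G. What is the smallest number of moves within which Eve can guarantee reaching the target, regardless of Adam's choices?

5

A0 = {I, O}
A1: add {J, K, L, N} — J (Eve) has J→O; K (Eve) has K→I; L (Eve) has L→I; N (Eve) has N→I.
A2: add {H} — H (Eve) has H→K.
A3: add {F} — F (Adam): all of {H, L, O} already in.
A4: add {M} — M (Adam): all of {F, I} already in.
A5: add {G} — G (Adam): all of {J, M} already in.
A5 = all vertices. Fixed point.
G enters the attractor at level 5, so Eve can force the target in 5 moves from there.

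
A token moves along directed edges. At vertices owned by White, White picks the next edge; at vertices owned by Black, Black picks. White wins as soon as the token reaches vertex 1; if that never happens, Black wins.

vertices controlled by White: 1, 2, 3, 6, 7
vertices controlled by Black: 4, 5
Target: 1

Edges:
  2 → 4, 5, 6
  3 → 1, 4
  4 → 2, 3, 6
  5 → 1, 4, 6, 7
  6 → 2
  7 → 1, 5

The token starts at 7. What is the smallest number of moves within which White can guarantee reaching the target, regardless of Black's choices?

1

A0 = {1}
A1: add {3, 7} — 3 (White) has 3→1; 7 (White) has 7→1.
A2 = A1; e.g. 2 (White) has no edge into A1. Fixed point.
7 enters the attractor at level 1, so White can force the target in 1 move from there.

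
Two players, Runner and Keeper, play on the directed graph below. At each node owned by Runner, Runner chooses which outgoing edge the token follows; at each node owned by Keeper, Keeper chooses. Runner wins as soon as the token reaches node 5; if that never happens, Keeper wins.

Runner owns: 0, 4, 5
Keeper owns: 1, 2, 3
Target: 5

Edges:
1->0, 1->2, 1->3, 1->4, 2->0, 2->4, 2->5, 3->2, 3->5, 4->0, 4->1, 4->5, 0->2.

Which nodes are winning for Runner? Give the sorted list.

4, 5

A0 = {5}
A1: add {4} — 4 (Runner) has 4→5.
A2 = A1; e.g. 0 (Runner) has no edge into A1. Fixed point.
Runner's winning region = {4, 5}.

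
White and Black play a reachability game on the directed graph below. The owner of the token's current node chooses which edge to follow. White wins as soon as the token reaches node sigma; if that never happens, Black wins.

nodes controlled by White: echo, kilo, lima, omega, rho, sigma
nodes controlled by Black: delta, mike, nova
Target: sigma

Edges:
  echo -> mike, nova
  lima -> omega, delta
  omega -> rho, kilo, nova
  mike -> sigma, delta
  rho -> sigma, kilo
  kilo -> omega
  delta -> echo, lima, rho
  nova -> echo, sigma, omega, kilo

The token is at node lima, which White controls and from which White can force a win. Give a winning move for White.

A0 = {sigma}
A1: add {rho} — rho (White) has rho→sigma.
A2: add {omega} — omega (White) has omega→rho.
A3: add {kilo, lima} — lima (White) has lima→omega; kilo (White) has kilo→omega.
A4 = A3; e.g. echo (White) has no edge into A3. Fixed point.
From lima, successor omega is in the attractor (rank 2); the other successor delta is not.

omega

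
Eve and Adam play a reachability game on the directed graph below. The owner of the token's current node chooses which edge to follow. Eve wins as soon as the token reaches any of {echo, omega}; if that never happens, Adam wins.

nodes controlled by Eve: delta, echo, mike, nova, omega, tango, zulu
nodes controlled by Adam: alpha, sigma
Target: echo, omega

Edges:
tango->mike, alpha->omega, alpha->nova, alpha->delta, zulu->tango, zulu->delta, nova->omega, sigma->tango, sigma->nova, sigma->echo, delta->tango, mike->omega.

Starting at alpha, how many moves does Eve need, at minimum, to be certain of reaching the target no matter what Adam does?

4

A0 = {echo, omega}
A1: add {mike, nova} — nova (Eve) has nova→omega; mike (Eve) has mike→omega.
A2: add {tango} — tango (Eve) has tango→mike.
A3: add {delta, sigma, zulu} — zulu (Eve) has zulu→tango; sigma (Adam): all of {tango, nova, echo} already in; delta (Eve) has delta→tango.
A4: add {alpha} — alpha (Adam): all of {omega, nova, delta} already in.
A4 = all vertices. Fixed point.
alpha enters the attractor at level 4, so Eve can force the target in 4 moves from there.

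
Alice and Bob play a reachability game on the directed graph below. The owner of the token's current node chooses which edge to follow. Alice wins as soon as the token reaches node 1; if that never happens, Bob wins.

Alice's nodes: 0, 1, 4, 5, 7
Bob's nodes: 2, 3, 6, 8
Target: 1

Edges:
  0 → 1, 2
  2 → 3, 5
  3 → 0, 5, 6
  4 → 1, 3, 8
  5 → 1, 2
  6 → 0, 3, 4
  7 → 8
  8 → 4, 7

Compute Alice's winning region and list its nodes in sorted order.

A0 = {1}
A1: add {0, 4, 5} — 0 (Alice) has 0→1; 4 (Alice) has 4→1; 5 (Alice) has 5→1.
A2 = A1; e.g. 2 (Bob) can still go to 3. Fixed point.
Alice's winning region = {0, 1, 4, 5}.

0, 1, 4, 5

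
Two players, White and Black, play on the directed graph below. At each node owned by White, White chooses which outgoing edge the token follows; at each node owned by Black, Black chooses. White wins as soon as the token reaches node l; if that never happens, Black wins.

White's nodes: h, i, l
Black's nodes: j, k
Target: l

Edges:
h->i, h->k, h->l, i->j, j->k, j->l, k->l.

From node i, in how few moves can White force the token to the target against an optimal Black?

A0 = {l}
A1: add {h, k} — h (White) has h→l; k (Black): all of {l} already in.
A2: add {j} — j (Black): all of {k, l} already in.
A3: add {i} — i (White) has i→j.
A3 = all vertices. Fixed point.
i enters the attractor at level 3, so White can force the target in 3 moves from there.

3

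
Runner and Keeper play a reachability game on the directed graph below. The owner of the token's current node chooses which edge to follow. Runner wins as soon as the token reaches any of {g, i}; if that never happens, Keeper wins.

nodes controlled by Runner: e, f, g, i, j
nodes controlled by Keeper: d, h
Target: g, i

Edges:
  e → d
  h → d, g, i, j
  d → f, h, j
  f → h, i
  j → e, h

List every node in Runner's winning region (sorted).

f, g, i

A0 = {g, i}
A1: add {f} — f (Runner) has f→i.
A2 = A1; e.g. d (Keeper) can still go to h. Fixed point.
Runner's winning region = {f, g, i}.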